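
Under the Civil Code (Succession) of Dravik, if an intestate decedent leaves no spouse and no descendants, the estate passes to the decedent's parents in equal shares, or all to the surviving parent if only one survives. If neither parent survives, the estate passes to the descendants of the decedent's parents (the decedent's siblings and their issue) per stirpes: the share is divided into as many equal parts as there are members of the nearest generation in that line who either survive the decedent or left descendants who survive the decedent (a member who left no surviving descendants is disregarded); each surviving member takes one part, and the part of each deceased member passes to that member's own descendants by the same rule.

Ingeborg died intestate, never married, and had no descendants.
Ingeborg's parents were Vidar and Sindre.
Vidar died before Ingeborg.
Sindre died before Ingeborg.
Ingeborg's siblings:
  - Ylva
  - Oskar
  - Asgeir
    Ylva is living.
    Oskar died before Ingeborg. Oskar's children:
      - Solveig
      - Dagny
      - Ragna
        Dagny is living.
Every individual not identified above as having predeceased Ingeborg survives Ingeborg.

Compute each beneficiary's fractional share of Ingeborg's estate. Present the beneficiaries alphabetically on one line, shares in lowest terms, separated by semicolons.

Asgeir 1/3; Dagny 1/9; Ragna 1/9; Solveig 1/9; Ylva 1/3

Neither parent survives and there are no descendants, so the estate passes to Ingeborg's siblings and their issue per stirpes.
The estate is divided into 3 equal shares of 1/3 among Ylva, Oskar, Asgeir.
Ylva is living and takes 1/3.
Oskar predeceased; the 1/3 allotted to Oskar's branch passes to Oskar's issue by representation.
The 1/3 is divided into 3 equal shares of 1/9 among Solveig, Dagny, Ragna.
Solveig is living and takes 1/9.
Dagny is living and takes 1/9.
Ragna is living and takes 1/9.
Asgeir is living and takes 1/3.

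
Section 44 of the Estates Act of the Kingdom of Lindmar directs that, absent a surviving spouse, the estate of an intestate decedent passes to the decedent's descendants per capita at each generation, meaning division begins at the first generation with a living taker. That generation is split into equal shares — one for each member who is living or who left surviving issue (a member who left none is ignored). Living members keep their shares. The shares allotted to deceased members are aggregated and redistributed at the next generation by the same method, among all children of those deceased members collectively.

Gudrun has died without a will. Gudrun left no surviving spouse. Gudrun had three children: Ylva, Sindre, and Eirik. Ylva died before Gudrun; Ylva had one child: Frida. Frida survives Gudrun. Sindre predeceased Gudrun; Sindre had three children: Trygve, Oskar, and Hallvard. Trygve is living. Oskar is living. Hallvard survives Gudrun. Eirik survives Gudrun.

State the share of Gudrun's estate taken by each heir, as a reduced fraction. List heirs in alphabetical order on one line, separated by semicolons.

There is no surviving spouse, so the entire estate passes to Gudrun's descendants per capita at each generation.
At generation 1 (Ylva, Sindre, Eirik) there are 3 shares of (1)/3 = 1/3 each.
Living: Eirik — each takes 1/3.
Deceased: Ylva and Sindre. Their combined 2/3 is pooled and carried to generation 2.
At generation 2 (Frida, Trygve, Oskar, Hallvard) there are 4 shares of (2/3)/4 = 1/6 each.
Living: Frida, Trygve, Oskar, and Hallvard — each takes 1/6.

Eirik 1/3; Frida 1/6; Hallvard 1/6; Oskar 1/6; Trygve 1/6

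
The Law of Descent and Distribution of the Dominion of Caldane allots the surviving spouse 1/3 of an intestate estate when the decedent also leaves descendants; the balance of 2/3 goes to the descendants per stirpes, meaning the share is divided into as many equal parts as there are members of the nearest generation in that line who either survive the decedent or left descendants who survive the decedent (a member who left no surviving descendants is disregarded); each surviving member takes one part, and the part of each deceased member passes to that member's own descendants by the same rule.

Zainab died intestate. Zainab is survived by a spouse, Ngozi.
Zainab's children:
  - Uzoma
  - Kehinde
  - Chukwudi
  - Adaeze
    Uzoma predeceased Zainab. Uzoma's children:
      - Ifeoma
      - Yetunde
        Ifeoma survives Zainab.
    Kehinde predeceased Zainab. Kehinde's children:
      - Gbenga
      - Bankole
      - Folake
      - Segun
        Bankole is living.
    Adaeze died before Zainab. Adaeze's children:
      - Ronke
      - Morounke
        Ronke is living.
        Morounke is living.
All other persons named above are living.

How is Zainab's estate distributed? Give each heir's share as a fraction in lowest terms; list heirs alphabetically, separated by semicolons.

Bankole 1/24; Chukwudi 1/6; Folake 1/24; Gbenga 1/24; Ifeoma 1/12; Morounke 1/12; Ngozi 1/3; Ronke 1/12; Segun 1/24; Yetunde 1/12

Ngozi, as surviving spouse, takes 1/3.
The remaining 2/3 passes to Zainab's descendants per stirpes.
The 2/3 is divided into 4 equal shares of 1/6 among Uzoma, Kehinde, Chukwudi, Adaeze.
Uzoma predeceased; the 1/6 allotted to Uzoma's branch passes to Uzoma's issue by representation.
The 1/6 is divided into 2 equal shares of 1/12 among Ifeoma, Yetunde.
Ifeoma is living and takes 1/12.
Yetunde is living and takes 1/12.
Kehinde predeceased; the 1/6 allotted to Kehinde's branch passes to Kehinde's issue by representation.
The 1/6 is divided into 4 equal shares of 1/24 among Gbenga, Bankole, Folake, Segun.
Gbenga is living and takes 1/24.
Bankole is living and takes 1/24.
Folake is living and takes 1/24.
Segun is living and takes 1/24.
Chukwudi is living and takes 1/6.
Adaeze predeceased; the 1/6 allotted to Adaeze's branch passes to Adaeze's issue by representation.
The 1/6 is divided into 2 equal shares of 1/12 among Ronke, Morounke.
Ronke is living and takes 1/12.
Morounke is living and takes 1/12.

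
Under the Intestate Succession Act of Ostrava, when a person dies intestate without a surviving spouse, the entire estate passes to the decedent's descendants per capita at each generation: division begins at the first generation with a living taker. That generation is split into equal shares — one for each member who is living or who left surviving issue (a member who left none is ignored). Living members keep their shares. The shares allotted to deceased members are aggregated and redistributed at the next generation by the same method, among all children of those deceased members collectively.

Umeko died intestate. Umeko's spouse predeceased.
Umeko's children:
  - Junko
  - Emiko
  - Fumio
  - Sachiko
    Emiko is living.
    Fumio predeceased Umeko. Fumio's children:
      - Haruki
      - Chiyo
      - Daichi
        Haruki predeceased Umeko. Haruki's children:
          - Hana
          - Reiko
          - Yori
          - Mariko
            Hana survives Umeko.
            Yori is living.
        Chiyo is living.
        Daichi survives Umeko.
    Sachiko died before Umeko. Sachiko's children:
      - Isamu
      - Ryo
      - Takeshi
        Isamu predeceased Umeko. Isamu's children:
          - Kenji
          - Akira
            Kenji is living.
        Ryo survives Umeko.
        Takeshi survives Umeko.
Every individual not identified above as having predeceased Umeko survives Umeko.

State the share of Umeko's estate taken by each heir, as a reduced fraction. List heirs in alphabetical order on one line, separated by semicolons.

Akira 1/36; Chiyo 1/12; Daichi 1/12; Emiko 1/4; Hana 1/36; Junko 1/4; Kenji 1/36; Mariko 1/36; Reiko 1/36; Ryo 1/12; Takeshi 1/12; Yori 1/36

There is no surviving spouse, so the entire estate passes to Umeko's descendants per capita at each generation.
At generation 1 (Junko, Emiko, Fumio, Sachiko) there are 4 shares of (1)/4 = 1/4 each.
Living: Junko and Emiko — each takes 1/4.
Deceased: Fumio and Sachiko. Their combined 1/2 is pooled and carried to generation 2.
At generation 2 (Haruki, Chiyo, Daichi, Isamu, Ryo, Takeshi) there are 6 shares of (1/2)/6 = 1/12 each.
Living: Chiyo, Daichi, Ryo, and Takeshi — each takes 1/12.
Deceased: Haruki and Isamu. Their combined 1/6 is pooled and carried to generation 3.
At generation 3 (Hana, Reiko, Yori, Mariko, Kenji, Akira) there are 6 shares of (1/6)/6 = 1/36 each.
Living: Hana, Reiko, Yori, Mariko, Kenji, and Akira — each takes 1/36.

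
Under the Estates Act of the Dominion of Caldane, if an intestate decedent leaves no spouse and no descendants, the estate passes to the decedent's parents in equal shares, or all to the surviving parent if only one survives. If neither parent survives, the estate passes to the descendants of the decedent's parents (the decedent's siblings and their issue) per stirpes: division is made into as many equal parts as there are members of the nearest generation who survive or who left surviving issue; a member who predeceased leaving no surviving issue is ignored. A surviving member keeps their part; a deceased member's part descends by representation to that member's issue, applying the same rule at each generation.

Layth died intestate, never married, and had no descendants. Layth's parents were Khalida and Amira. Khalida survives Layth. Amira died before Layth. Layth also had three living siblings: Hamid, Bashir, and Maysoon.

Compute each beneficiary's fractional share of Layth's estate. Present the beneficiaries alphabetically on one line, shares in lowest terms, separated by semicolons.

Only one parent, Khalida, survives, so Khalida takes the entire estate. The siblings take nothing because a surviving parent has priority.

Khalida 1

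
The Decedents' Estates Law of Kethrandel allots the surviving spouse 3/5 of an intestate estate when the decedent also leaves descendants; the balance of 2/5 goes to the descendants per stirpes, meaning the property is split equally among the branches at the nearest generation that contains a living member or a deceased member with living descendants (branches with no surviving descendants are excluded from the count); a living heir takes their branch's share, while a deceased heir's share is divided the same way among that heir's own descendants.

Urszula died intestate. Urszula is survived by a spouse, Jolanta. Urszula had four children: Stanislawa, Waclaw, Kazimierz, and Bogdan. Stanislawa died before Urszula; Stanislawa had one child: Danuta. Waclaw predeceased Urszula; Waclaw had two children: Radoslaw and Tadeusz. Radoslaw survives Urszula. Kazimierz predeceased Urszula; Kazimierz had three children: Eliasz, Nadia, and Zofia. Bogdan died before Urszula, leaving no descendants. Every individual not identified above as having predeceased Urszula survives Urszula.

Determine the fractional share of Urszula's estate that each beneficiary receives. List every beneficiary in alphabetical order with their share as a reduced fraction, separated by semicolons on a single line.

Danuta 2/15; Eliasz 2/45; Jolanta 3/5; Nadia 2/45; Radoslaw 1/15; Tadeusz 1/15; Zofia 2/45

Jolanta, as surviving spouse, takes 3/5.
The remaining 2/5 passes to Urszula's descendants per stirpes.
Bogdan left no surviving issue, so that branch lapses and is disregarded.
The 2/5 is divided into 3 equal shares of 2/15 among Stanislawa, Waclaw, Kazimierz.
Stanislawa predeceased; the 2/15 allotted to Stanislawa's branch passes to Stanislawa's issue by representation.
Danuta is the sole taker at this level and receives the full 2/15.
Waclaw predeceased; the 2/15 allotted to Waclaw's branch passes to Waclaw's issue by representation.
The 2/15 is divided into 2 equal shares of 1/15 among Radoslaw, Tadeusz.
Radoslaw is living and takes 1/15.
Tadeusz is living and takes 1/15.
Kazimierz predeceased; the 2/15 allotted to Kazimierz's branch passes to Kazimierz's issue by representation.
The 2/15 is divided into 3 equal shares of 2/45 among Eliasz, Nadia, Zofia.
Eliasz is living and takes 2/45.
Nadia is living and takes 2/45.
Zofia is living and takes 2/45.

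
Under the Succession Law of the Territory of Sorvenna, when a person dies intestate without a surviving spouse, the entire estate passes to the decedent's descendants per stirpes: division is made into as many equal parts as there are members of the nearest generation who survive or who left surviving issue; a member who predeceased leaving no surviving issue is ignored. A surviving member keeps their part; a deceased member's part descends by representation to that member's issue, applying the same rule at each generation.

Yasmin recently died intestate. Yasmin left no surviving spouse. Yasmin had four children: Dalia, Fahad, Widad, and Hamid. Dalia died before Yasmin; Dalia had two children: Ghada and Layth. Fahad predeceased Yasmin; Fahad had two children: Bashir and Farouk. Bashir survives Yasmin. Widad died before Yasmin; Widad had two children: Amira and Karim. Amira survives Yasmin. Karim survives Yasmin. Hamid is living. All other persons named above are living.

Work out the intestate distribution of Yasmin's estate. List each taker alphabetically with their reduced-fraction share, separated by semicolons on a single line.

There is no surviving spouse, so the entire estate passes to Yasmin's descendants per stirpes.
The estate is divided into 4 equal shares of 1/4 among Dalia, Fahad, Widad, Hamid.
Dalia predeceased; the 1/4 allotted to Dalia's branch passes to Dalia's issue by representation.
The 1/4 is divided into 2 equal shares of 1/8 among Ghada, Layth.
Ghada is living and takes 1/8.
Layth is living and takes 1/8.
Fahad predeceased; the 1/4 allotted to Fahad's branch passes to Fahad's issue by representation.
The 1/4 is divided into 2 equal shares of 1/8 among Bashir, Farouk.
Bashir is living and takes 1/8.
Farouk is living and takes 1/8.
Widad predeceased; the 1/4 allotted to Widad's branch passes to Widad's issue by representation.
The 1/4 is divided into 2 equal shares of 1/8 among Amira, Karim.
Amira is living and takes 1/8.
Karim is living and takes 1/8.
Hamid is living and takes 1/4.

Amira 1/8; Bashir 1/8; Farouk 1/8; Ghada 1/8; Hamid 1/4; Karim 1/8; Layth 1/8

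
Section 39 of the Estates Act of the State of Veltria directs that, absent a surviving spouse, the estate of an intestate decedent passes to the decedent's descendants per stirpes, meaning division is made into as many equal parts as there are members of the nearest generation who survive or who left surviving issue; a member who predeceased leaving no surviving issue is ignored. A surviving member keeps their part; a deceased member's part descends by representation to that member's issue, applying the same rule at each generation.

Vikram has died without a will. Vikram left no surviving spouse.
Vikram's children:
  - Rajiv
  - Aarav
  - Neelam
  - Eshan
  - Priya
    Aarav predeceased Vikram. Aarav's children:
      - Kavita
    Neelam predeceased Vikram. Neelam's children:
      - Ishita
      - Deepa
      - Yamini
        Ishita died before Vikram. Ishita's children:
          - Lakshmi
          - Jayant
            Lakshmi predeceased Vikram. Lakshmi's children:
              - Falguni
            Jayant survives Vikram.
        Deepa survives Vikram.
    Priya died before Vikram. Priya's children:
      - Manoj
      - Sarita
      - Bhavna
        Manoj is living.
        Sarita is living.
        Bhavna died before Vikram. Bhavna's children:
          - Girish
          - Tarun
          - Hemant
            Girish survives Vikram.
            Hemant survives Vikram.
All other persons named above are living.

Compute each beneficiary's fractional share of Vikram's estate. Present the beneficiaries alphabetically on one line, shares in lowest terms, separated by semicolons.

Deepa 1/15; Eshan 1/5; Falguni 1/30; Girish 1/45; Hemant 1/45; Jayant 1/30; Kavita 1/5; Manoj 1/15; Rajiv 1/5; Sarita 1/15; Tarun 1/45; Yamini 1/15

There is no surviving spouse, so the entire estate passes to Vikram's descendants per stirpes.
The estate is divided into 5 equal shares of 1/5 among Rajiv, Aarav, Neelam, Eshan, Priya.
Rajiv is living and takes 1/5.
Aarav predeceased; the 1/5 allotted to Aarav's branch passes to Aarav's issue by representation.
Kavita is the sole taker at this level and receives the full 1/5.
Neelam predeceased; the 1/5 allotted to Neelam's branch passes to Neelam's issue by representation.
The 1/5 is divided into 3 equal shares of 1/15 among Ishita, Deepa, Yamini.
Ishita predeceased; the 1/15 allotted to Ishita's branch passes to Ishita's issue by representation.
The 1/15 is divided into 2 equal shares of 1/30 among Lakshmi, Jayant.
Lakshmi predeceased; the 1/30 allotted to Lakshmi's branch passes to Lakshmi's issue by representation.
Falguni is the sole taker at this level and receives the full 1/30.
Jayant is living and takes 1/30.
Deepa is living and takes 1/15.
Yamini is living and takes 1/15.
Eshan is living and takes 1/5.
Priya predeceased; the 1/5 allotted to Priya's branch passes to Priya's issue by representation.
The 1/5 is divided into 3 equal shares of 1/15 among Manoj, Sarita, Bhavna.
Manoj is living and takes 1/15.
Sarita is living and takes 1/15.
Bhavna predeceased; the 1/15 allotted to Bhavna's branch passes to Bhavna's issue by representation.
The 1/15 is divided into 3 equal shares of 1/45 among Girish, Tarun, Hemant.
Girish is living and takes 1/45.
Tarun is living and takes 1/45.
Hemant is living and takes 1/45.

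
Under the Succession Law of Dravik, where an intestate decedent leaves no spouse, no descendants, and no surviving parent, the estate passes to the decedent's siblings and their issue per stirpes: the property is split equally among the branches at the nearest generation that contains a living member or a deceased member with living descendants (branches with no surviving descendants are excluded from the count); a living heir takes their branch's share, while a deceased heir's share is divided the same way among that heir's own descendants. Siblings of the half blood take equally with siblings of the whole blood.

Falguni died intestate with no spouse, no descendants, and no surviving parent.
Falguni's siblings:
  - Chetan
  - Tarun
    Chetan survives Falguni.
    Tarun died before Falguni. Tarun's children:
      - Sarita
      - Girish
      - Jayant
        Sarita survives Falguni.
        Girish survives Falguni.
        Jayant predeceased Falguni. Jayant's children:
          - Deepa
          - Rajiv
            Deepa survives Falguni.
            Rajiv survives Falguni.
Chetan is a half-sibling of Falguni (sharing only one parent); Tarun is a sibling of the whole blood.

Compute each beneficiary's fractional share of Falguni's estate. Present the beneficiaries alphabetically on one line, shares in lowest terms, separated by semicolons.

No spouse, descendants, or parent survives, so the estate passes to Falguni's siblings per stirpes.
Half-blood and whole-blood siblings take equally under the stated rule.
The estate is divided into 2 equal shares of 1/2 among Chetan, Tarun.
Chetan is living and takes 1/2.
Tarun predeceased; the 1/2 allotted to Tarun's branch passes to Tarun's issue by representation.
The 1/2 is divided into 3 equal shares of 1/6 among Sarita, Girish, Jayant.
Sarita is living and takes 1/6.
Girish is living and takes 1/6.
Jayant predeceased; the 1/6 allotted to Jayant's branch passes to Jayant's issue by representation.
The 1/6 is divided into 2 equal shares of 1/12 among Deepa, Rajiv.
Deepa is living and takes 1/12.
Rajiv is living and takes 1/12.

Chetan 1/2; Deepa 1/12; Girish 1/6; Rajiv 1/12; Sarita 1/6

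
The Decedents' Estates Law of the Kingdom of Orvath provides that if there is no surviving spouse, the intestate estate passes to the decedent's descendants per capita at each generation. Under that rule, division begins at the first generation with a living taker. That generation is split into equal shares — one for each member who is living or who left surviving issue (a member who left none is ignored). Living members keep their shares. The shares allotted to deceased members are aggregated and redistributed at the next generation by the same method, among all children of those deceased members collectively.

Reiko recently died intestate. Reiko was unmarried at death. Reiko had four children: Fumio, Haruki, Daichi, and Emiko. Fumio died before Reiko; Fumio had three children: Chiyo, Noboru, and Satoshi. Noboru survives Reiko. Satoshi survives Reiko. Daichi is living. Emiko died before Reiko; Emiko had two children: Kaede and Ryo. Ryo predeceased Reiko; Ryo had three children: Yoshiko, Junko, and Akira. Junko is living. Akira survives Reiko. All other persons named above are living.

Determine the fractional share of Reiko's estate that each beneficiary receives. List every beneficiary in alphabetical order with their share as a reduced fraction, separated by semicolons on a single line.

Akira 1/30; Chiyo 1/10; Daichi 1/4; Haruki 1/4; Junko 1/30; Kaede 1/10; Noboru 1/10; Satoshi 1/10; Yoshiko 1/30

There is no surviving spouse, so the entire estate passes to Reiko's descendants per capita at each generation.
At generation 1 (Fumio, Haruki, Daichi, Emiko) there are 4 shares of (1)/4 = 1/4 each.
Living: Haruki and Daichi — each takes 1/4.
Deceased: Fumio and Emiko. Their combined 1/2 is pooled and carried to generation 2.
At generation 2 (Chiyo, Noboru, Satoshi, Kaede, Ryo) there are 5 shares of (1/2)/5 = 1/10 each.
Living: Chiyo, Noboru, Satoshi, and Kaede — each takes 1/10.
Deceased: Ryo. That 1/10 share is carried to generation 3.
At generation 3 (Yoshiko, Junko, Akira) there are 3 shares of (1/10)/3 = 1/30 each.
Living: Yoshiko, Junko, and Akira — each takes 1/30.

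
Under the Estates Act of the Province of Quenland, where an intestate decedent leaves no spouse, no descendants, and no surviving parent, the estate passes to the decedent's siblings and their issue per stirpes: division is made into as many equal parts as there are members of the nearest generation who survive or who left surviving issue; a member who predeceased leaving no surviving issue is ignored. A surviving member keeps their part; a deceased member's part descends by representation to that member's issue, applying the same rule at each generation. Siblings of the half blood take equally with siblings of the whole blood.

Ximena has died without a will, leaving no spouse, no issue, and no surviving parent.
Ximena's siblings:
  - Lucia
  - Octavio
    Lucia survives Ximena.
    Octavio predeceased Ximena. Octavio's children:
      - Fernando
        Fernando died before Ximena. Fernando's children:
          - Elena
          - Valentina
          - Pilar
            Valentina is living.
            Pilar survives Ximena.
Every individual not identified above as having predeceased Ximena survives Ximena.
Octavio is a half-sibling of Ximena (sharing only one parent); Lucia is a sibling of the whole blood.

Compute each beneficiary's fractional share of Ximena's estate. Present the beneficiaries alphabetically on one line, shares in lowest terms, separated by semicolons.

No spouse, descendants, or parent survives, so the estate passes to Ximena's siblings per stirpes.
Half-blood and whole-blood siblings take equally under the stated rule.
The estate is divided into 2 equal shares of 1/2 among Lucia, Octavio.
Lucia is living and takes 1/2.
Octavio predeceased; the 1/2 allotted to Octavio's branch passes to Octavio's issue by representation.
Fernando's line is the sole branch at this level, so the full 1/2 passes to Fernando's issue by representation.
The 1/2 is divided into 3 equal shares of 1/6 among Elena, Valentina, Pilar.
Elena is living and takes 1/6.
Valentina is living and takes 1/6.
Pilar is living and takes 1/6.

Elena 1/6; Lucia 1/2; Pilar 1/6; Valentina 1/6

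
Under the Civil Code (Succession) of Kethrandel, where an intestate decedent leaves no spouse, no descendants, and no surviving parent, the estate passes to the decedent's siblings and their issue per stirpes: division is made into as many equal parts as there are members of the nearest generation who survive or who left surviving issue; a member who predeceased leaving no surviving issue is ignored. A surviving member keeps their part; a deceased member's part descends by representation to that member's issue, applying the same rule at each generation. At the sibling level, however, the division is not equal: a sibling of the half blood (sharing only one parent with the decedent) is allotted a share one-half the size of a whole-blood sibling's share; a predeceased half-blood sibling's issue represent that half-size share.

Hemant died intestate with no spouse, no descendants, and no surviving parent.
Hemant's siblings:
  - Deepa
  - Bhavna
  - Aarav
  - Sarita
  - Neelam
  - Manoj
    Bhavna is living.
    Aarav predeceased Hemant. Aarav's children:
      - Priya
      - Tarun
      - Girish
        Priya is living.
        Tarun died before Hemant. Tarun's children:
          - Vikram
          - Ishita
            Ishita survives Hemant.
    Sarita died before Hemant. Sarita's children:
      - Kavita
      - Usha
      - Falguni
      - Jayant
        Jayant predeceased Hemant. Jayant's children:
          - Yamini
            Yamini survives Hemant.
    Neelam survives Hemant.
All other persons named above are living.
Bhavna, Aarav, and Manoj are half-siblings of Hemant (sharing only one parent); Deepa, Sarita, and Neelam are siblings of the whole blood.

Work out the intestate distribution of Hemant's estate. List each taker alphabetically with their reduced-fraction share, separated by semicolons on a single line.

No spouse, descendants, or parent survives, so the estate passes to Hemant's siblings per stirpes.
Half-blood siblings count for one-half the weight of whole-blood siblings at the initial division.
Dividing 1 in proportion to weights (total weight 9/2): Deepa (weight 1) → 2/9; Bhavna (weight 1/2) → 1/9; Aarav (weight 1/2) → 1/9; Sarita (weight 1) → 2/9; Neelam (weight 1) → 2/9; Manoj (weight 1/2) → 1/9.
Deepa is living and takes 2/9.
Bhavna is living and takes 1/9.
Aarav predeceased; the 1/9 allotted to Aarav's branch passes to Aarav's issue by representation.
The 1/9 is divided into 3 equal shares of 1/27 among Priya, Tarun, Girish.
Priya is living and takes 1/27.
Tarun predeceased; the 1/27 allotted to Tarun's branch passes to Tarun's issue by representation.
The 1/27 is divided into 2 equal shares of 1/54 among Vikram, Ishita.
Vikram is living and takes 1/54.
Ishita is living and takes 1/54.
Girish is living and takes 1/27.
Sarita predeceased; the 2/9 allotted to Sarita's branch passes to Sarita's issue by representation.
The 2/9 is divided into 4 equal shares of 1/18 among Kavita, Usha, Falguni, Jayant.
Kavita is living and takes 1/18.
Usha is living and takes 1/18.
Falguni is living and takes 1/18.
Jayant predeceased; the 1/18 allotted to Jayant's branch passes to Jayant's issue by representation.
Yamini is the sole taker at this level and receives the full 1/18.
Neelam is living and takes 2/9.
Manoj is living and takes 1/9.

Bhavna 1/9; Deepa 2/9; Falguni 1/18; Girish 1/27; Ishita 1/54; Kavita 1/18; Manoj 1/9; Neelam 2/9; Priya 1/27; Usha 1/18; Vikram 1/54; Yamini 1/18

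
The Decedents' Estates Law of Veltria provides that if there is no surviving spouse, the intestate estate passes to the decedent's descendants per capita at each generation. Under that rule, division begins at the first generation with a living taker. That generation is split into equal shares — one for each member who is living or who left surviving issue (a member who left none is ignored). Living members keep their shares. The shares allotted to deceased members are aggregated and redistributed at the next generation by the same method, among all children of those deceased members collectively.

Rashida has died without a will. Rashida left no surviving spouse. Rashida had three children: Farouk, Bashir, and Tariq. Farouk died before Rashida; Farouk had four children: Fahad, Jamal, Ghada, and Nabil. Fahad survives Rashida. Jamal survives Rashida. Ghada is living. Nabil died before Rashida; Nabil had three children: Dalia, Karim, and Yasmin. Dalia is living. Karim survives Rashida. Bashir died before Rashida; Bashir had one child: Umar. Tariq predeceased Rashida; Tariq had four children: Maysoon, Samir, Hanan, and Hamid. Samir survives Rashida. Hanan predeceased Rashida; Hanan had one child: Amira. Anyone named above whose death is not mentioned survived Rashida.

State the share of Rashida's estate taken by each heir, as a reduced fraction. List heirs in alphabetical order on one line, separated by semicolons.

There is no surviving spouse, so the entire estate passes to Rashida's descendants per capita at each generation.
No one at generation 1 (Farouk, Bashir, Tariq) is living; moving to the next generation.
At generation 2 (Fahad, Jamal, Ghada, Nabil, Umar, Maysoon, Samir, Hanan, Hamid) there are 9 shares of (1)/9 = 1/9 each.
Living: Fahad, Jamal, Ghada, Umar, Maysoon, Samir, and Hamid — each takes 1/9.
Deceased: Nabil and Hanan. Their combined 2/9 is pooled and carried to generation 3.
At generation 3 (Dalia, Karim, Yasmin, Amira) there are 4 shares of (2/9)/4 = 1/18 each.
Living: Dalia, Karim, Yasmin, and Amira — each takes 1/18.

Amira 1/18; Dalia 1/18; Fahad 1/9; Ghada 1/9; Hamid 1/9; Jamal 1/9; Karim 1/18; Maysoon 1/9; Samir 1/9; Umar 1/9; Yasmin 1/18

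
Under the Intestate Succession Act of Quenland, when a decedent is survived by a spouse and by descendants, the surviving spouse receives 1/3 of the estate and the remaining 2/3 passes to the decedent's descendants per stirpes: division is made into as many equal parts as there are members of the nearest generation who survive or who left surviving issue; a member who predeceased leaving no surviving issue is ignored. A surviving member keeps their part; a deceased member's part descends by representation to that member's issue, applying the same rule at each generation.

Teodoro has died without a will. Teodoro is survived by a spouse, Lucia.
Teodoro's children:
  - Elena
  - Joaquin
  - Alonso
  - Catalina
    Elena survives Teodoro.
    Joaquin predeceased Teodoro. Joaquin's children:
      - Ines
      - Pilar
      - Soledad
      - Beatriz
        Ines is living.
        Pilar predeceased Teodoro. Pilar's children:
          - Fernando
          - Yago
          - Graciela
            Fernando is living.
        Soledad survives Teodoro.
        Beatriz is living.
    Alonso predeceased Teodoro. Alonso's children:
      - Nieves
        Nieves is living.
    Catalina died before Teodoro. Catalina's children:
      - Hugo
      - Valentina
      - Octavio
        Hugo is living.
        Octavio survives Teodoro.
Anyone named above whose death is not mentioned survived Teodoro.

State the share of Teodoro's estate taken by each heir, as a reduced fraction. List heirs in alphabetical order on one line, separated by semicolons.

Beatriz 1/24; Elena 1/6; Fernando 1/72; Graciela 1/72; Hugo 1/18; Ines 1/24; Lucia 1/3; Nieves 1/6; Octavio 1/18; Soledad 1/24; Valentina 1/18; Yago 1/72

Lucia, as surviving spouse, takes 1/3.
The remaining 2/3 passes to Teodoro's descendants per stirpes.
The 2/3 is divided into 4 equal shares of 1/6 among Elena, Joaquin, Alonso, Catalina.
Elena is living and takes 1/6.
Joaquin predeceased; the 1/6 allotted to Joaquin's branch passes to Joaquin's issue by representation.
The 1/6 is divided into 4 equal shares of 1/24 among Ines, Pilar, Soledad, Beatriz.
Ines is living and takes 1/24.
Pilar predeceased; the 1/24 allotted to Pilar's branch passes to Pilar's issue by representation.
The 1/24 is divided into 3 equal shares of 1/72 among Fernando, Yago, Graciela.
Fernando is living and takes 1/72.
Yago is living and takes 1/72.
Graciela is living and takes 1/72.
Soledad is living and takes 1/24.
Beatriz is living and takes 1/24.
Alonso predeceased; the 1/6 allotted to Alonso's branch passes to Alonso's issue by representation.
Nieves is the sole taker at this level and receives the full 1/6.
Catalina predeceased; the 1/6 allotted to Catalina's branch passes to Catalina's issue by representation.
The 1/6 is divided into 3 equal shares of 1/18 among Hugo, Valentina, Octavio.
Hugo is living and takes 1/18.
Valentina is living and takes 1/18.
Octavio is living and takes 1/18.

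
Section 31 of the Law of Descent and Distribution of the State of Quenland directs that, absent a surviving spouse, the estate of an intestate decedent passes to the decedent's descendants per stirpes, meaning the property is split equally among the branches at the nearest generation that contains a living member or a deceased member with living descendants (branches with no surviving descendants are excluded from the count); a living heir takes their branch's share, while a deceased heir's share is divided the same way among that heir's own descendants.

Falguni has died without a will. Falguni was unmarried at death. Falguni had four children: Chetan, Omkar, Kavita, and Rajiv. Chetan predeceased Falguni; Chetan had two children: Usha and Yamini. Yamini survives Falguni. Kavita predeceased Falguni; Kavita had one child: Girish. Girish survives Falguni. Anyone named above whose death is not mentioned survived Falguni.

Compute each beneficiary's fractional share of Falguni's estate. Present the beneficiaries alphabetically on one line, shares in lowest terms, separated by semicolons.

Girish 1/4; Omkar 1/4; Rajiv 1/4; Usha 1/8; Yamini 1/8

There is no surviving spouse, so the entire estate passes to Falguni's descendants per stirpes.
The estate is divided into 4 equal shares of 1/4 among Chetan, Omkar, Kavita, Rajiv.
Chetan predeceased; the 1/4 allotted to Chetan's branch passes to Chetan's issue by representation.
The 1/4 is divided into 2 equal shares of 1/8 among Usha, Yamini.
Usha is living and takes 1/8.
Yamini is living and takes 1/8.
Omkar is living and takes 1/4.
Kavita predeceased; the 1/4 allotted to Kavita's branch passes to Kavita's issue by representation.
Girish is the sole taker at this level and receives the full 1/4.
Rajiv is living and takes 1/4.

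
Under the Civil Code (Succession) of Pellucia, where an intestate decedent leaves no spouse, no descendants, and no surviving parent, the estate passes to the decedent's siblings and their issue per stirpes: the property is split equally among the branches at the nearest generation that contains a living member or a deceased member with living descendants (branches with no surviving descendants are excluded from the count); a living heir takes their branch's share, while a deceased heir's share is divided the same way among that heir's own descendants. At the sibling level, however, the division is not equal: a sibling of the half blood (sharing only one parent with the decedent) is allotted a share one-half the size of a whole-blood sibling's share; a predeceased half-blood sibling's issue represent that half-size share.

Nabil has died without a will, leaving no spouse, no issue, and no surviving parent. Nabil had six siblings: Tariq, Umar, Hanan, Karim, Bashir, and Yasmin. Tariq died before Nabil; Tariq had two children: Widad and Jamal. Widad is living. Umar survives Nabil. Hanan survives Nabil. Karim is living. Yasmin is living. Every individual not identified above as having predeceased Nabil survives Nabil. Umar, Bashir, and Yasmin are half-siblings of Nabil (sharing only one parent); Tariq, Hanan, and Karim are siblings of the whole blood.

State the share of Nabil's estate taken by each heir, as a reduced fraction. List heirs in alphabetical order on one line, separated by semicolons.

No spouse, descendants, or parent survives, so the estate passes to Nabil's siblings per stirpes.
Half-blood siblings count for one-half the weight of whole-blood siblings at the initial division.
Dividing 1 in proportion to weights (total weight 9/2): Tariq (weight 1) → 2/9; Umar (weight 1/2) → 1/9; Hanan (weight 1) → 2/9; Karim (weight 1) → 2/9; Bashir (weight 1/2) → 1/9; Yasmin (weight 1/2) → 1/9.
Tariq predeceased; the 2/9 allotted to Tariq's branch passes to Tariq's issue by representation.
The 2/9 is divided into 2 equal shares of 1/9 among Widad, Jamal.
Widad is living and takes 1/9.
Jamal is living and takes 1/9.
Umar is living and takes 1/9.
Hanan is living and takes 2/9.
Karim is living and takes 2/9.
Bashir is living and takes 1/9.
Yasmin is living and takes 1/9.

Bashir 1/9; Hanan 2/9; Jamal 1/9; Karim 2/9; Umar 1/9; Widad 1/9; Yasmin 1/9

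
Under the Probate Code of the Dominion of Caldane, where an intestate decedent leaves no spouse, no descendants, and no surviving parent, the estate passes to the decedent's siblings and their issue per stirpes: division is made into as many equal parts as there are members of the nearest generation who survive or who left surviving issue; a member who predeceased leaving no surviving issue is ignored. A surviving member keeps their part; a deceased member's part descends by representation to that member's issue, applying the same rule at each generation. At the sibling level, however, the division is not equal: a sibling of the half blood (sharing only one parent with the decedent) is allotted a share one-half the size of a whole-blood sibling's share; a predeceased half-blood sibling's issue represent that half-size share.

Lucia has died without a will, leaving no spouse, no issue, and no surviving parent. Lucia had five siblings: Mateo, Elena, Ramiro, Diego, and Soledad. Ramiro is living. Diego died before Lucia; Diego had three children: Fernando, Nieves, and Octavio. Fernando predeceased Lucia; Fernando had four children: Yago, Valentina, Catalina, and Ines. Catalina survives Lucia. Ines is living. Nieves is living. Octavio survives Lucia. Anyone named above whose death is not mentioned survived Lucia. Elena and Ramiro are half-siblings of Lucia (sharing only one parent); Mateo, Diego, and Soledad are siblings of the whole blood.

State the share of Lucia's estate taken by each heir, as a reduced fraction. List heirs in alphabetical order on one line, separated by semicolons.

Catalina 1/48; Elena 1/8; Ines 1/48; Mateo 1/4; Nieves 1/12; Octavio 1/12; Ramiro 1/8; Soledad 1/4; Valentina 1/48; Yago 1/48

No spouse, descendants, or parent survives, so the estate passes to Lucia's siblings per stirpes.
Half-blood siblings count for one-half the weight of whole-blood siblings at the initial division.
Dividing 1 in proportion to weights (total weight 4): Mateo (weight 1) → 1/4; Elena (weight 1/2) → 1/8; Ramiro (weight 1/2) → 1/8; Diego (weight 1) → 1/4; Soledad (weight 1) → 1/4.
Mateo is living and takes 1/4.
Elena is living and takes 1/8.
Ramiro is living and takes 1/8.
Diego predeceased; the 1/4 allotted to Diego's branch passes to Diego's issue by representation.
The 1/4 is divided into 3 equal shares of 1/12 among Fernando, Nieves, Octavio.
Fernando predeceased; the 1/12 allotted to Fernando's branch passes to Fernando's issue by representation.
The 1/12 is divided into 4 equal shares of 1/48 among Yago, Valentina, Catalina, Ines.
Yago is living and takes 1/48.
Valentina is living and takes 1/48.
Catalina is living and takes 1/48.
Ines is living and takes 1/48.
Nieves is living and takes 1/12.
Octavio is living and takes 1/12.
Soledad is living and takes 1/4.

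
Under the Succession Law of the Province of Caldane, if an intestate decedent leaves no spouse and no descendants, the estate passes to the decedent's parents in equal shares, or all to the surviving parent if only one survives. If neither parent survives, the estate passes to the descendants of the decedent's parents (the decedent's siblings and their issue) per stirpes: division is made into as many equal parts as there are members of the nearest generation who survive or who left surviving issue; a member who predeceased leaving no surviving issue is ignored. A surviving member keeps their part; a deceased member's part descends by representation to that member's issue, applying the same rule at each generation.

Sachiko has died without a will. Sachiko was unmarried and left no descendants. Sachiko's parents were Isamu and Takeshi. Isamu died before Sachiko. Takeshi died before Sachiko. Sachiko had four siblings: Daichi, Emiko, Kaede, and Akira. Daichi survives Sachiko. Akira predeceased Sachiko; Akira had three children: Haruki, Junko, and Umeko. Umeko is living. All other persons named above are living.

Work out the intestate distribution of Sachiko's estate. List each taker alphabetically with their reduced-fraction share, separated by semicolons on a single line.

Neither parent survives and there are no descendants, so the estate passes to Sachiko's siblings and their issue per stirpes.
The estate is divided into 4 equal shares of 1/4 among Daichi, Emiko, Kaede, Akira.
Daichi is living and takes 1/4.
Emiko is living and takes 1/4.
Kaede is living and takes 1/4.
Akira predeceased; the 1/4 allotted to Akira's branch passes to Akira's issue by representation.
The 1/4 is divided into 3 equal shares of 1/12 among Haruki, Junko, Umeko.
Haruki is living and takes 1/12.
Junko is living and takes 1/12.
Umeko is living and takes 1/12.

Daichi 1/4; Emiko 1/4; Haruki 1/12; Junko 1/12; Kaede 1/4; Umeko 1/12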